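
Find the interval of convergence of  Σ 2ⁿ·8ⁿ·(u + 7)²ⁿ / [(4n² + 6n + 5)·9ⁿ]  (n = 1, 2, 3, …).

[-31/4, -25/4]

By the ratio test, |a_{n+1}/a_n| = [(4n² + 6n + 5)/(4(n+1)² + 6(n+1) + 5)] · 2·8/9 → 16/9.
Successive powers of (u + 7) differ by 2, so the series converges when |u + 7|² · 16/9 < 1, i.e. |u + 7| < √(9/16) = 3/4. So R = 3/4.
At u = -25/4: the series is dominated by a constant times Σ 1/n², which converges (p = 2 > 1).
Check u = -31/4: absolute convergence follows by limit comparison with Σ 1/n².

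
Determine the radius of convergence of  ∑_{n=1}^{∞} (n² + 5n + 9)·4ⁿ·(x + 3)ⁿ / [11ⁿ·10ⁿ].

R = 55/2

The ratio of consecutive coefficients is [((n+1)² + 5(n+1) + 9)/(n² + 5n + 9)] · 4/(11·10) → 2/55.
Hence the series converges for |x + 3| < 1/(2/55) = 55/2, so the radius of convergence is 55/2.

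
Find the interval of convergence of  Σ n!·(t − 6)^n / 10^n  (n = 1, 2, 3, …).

{6}

The ratio of consecutive coefficients is (n+1) · 1/10 → ∞.
The ratio grows without bound, so the series diverges whenever (t − 6) ≠ 0; it converges only at t = 6. R = 0.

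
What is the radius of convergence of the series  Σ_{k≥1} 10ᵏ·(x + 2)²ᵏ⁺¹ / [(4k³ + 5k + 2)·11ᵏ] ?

Apply the ratio test: |a_{k+1}| / |a_k| = [(4k³ + 5k + 2)/(4(k+1)³ + 5(k+1) + 2)] · 10/11, which tends to 10/11 as k → ∞.
Writing y = (x + 2)², the series in y has radius 11/10, so |x + 2| < √(11/10) and R = √110/10.

R = √110/10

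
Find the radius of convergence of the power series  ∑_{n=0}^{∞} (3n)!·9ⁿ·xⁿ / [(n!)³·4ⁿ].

R = 4/243

Apply the ratio test: |a_{n+1}| / |a_n| = (3n+1)·(3n+2)·(3n+3)/(n+1)³ · 9/4, which tends to 243/4 as n → ∞.
The series converges when 243/4 · |x| < 1, giving R = 4/243.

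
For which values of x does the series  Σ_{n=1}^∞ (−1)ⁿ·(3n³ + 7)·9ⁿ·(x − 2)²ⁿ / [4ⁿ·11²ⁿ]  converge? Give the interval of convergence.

(-16/3, 28/3)

Apply the ratio test: |a_{n+1}| / |a_n| = [(3(n+1)³ + 7)/(3n³ + 7)] · 9/(4·121), which tends to 9/484 as n → ∞.
Successive powers of (x − 2) differ by 2, so the series converges when |x − 2|² · 9/484 < 1, i.e. |x − 2| < √(484/9) = 22/3. So R = 22/3.
When x = 28/3, the terms do not tend to 0, so the series diverges.
When x = -16/3, the n-th term does not approach 0; divergence by the term test.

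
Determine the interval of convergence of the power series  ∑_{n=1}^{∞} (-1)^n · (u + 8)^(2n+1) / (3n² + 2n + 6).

Apply the ratio test: |a_{n+1}| / |a_n| = (3n² + 2n + 6)/(3(n+1)² + 2(n+1) + 6), which tends to 1 as n → ∞.
Writing y = (u + 8)², the series in y has radius 1, so |u + 8| < √(1) = 1 and R = 1.
Endpoint u = -7: the series is dominated by a constant times Σ 1/n², which converges (p = 2 > 1).
Endpoint u = -9: the series is dominated by a constant times Σ 1/n², which converges (p = 2 > 1).

[-9, -7]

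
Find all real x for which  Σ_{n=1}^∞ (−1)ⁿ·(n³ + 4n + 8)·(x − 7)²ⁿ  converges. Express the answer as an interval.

(6, 8)

The ratio of consecutive coefficients is ((n+1)³ + 4(n+1) + 8)/(n³ + 4n + 8) → 1.
Since the exponent of (x − 7) increases by 2 each term, convergence requires |x − 7|² < 1, hence R = 1.
Check x = 8: the terms have absolute value of order n³, which does not tend to 0, so the series diverges by the divergence test.
Check x = 6: the n-th term does not approach 0; divergence by the term test.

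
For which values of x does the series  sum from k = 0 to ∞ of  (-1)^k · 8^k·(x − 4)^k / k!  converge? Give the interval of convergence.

(−∞, ∞)

The ratio of consecutive coefficients is 8 · 1/(k+1) → 0.
The ratio tends to 0 regardless of x, hence R = ∞.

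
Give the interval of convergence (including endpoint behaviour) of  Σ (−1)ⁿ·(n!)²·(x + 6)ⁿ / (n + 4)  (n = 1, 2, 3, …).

{-6}

By the ratio test, |a_{n+1}/a_n| = (n+1)² · (n + 4)/((n+1) + 4) → ∞.
The ratio grows without bound, so the series diverges whenever (x + 6) ≠ 0; it converges only at x = -6. R = 0.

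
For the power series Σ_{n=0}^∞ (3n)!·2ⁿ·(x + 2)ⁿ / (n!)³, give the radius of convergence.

By the ratio test, |a_{n+1}/a_n| = (3n+1)·(3n+2)·(3n+3)/(n+1)³ · 2 → 54.
Thus R = 1/(54) = 1/54.

R = 1/54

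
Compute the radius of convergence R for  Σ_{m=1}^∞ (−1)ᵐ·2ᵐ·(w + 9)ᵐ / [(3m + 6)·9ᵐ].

R = 9/2

The ratio of consecutive coefficients is [(3m + 6)/(3(m+1) + 6)] · 2/9 → 2/9.
Hence the series converges for |w + 9| < 1/(2/9) = 9/2, so the radius of convergence is 9/2.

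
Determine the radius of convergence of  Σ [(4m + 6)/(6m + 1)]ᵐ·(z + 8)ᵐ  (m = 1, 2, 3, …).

Applying the root test, |a_m|^(1/m) = (4m + 6)/(6m + 1) → 2/3.
Hence the series converges for |z + 8| < 1/(2/3) = 3/2, so the radius of convergence is 3/2.

R = 3/2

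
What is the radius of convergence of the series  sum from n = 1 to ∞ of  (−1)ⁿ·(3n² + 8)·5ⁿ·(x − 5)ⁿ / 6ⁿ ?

Apply the ratio test: |a_{n+1}| / |a_n| = [(3(n+1)² + 8)/(3n² + 8)] · 5/6, which tends to 5/6 as n → ∞.
The series converges when 5/6 · |x − 5| < 1, giving R = 6/5.

R = 6/5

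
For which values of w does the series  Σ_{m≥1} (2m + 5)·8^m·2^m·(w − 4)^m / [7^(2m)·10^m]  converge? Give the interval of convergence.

(-213/8, 277/8)

Ratio test: |a_{m+1}/a_m| = [(2(m+1) + 5)/(2m + 5)] · 8·2/(49·10) → 8/245 as m → ∞.
Hence the series converges for |w − 4| < 1/(8/245) = 245/8, so the radius of convergence is 245/8.
When w = 277/8, the terms do not tend to 0, so the series diverges.
Endpoint w = -213/8: the terms do not tend to 0, so the series diverges.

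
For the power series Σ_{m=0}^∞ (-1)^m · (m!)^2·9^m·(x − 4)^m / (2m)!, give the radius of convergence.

R = 4/9

Ratio test: |a_{m+1}/a_m| = (m+1)²/[(2m+1)·(2m+2)] · 9 → 9/4 as m → ∞.
Hence the series converges for |x − 4| < 1/(9/4) = 4/9, so the radius of convergence is 4/9.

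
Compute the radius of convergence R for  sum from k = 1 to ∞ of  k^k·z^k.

Applying the root test, |a_k|^(1/k) = k → ∞.
The root grows without bound, so R = 0 (convergence only at z = 0).

R = 0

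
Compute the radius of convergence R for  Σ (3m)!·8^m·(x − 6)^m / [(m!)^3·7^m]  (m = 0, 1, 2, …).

R = 7/216

The ratio of consecutive coefficients is (3m+1)·(3m+2)·(3m+3)/(m+1)³ · 8/7 → 216/7.
Hence the series converges for |x − 6| < 1/(216/7) = 7/216, so the radius of convergence is 7/216.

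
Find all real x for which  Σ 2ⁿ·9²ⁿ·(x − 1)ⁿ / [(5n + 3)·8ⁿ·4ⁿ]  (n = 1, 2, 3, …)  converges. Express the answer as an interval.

[65/81, 97/81)

Apply the ratio test: |a_{n+1}| / |a_n| = [(5n + 3)/(5(n+1) + 3)] · 2·81/(8·4), which tends to 81/16 as n → ∞.
Convergence for |x − 1| · 81/16 < 1, i.e. |x − 1| < 16/81. So R = 16/81.
When x = 97/81, comparison with the harmonic series Σ 1/n shows the series diverges.
Check x = 65/81: convergence follows from the alternating series test (terms decrease monotonically to 0).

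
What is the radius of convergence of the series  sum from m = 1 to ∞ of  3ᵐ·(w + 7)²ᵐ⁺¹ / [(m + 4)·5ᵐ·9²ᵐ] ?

The ratio of consecutive coefficients is [(m + 4)/((m+1) + 4)] · 3/(5·81) → 1/135.
Successive powers of (w + 7) differ by 2, so the series converges when |w + 7|² · 1/135 < 1, i.e. |w + 7| < √(135). So R = 3√15.

R = 3√15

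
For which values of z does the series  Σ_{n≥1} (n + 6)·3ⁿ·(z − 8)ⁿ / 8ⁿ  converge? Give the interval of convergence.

(16/3, 32/3)

By the ratio test, |a_{n+1}/a_n| = [((n+1) + 6)/(n + 6)] · 3/8 → 3/8.
The series converges when 3/8 · |z − 8| < 1, giving R = 8/3.
Check z = 32/3: the n-th term does not approach 0; divergence by the term test.
At z = 16/3: the n-th term does not approach 0; divergence by the term test.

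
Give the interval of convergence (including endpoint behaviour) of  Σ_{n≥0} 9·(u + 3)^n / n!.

(−∞, ∞)

Apply the ratio test: |a_{n+1}| / |a_n| = 9/9 · 1/(n+1), which tends to 0 as n → ∞.
The limit is 0, so the series converges for all u; R = ∞.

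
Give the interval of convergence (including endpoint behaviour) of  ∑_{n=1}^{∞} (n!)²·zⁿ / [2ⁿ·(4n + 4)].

{0}

Apply the ratio test: |a_{n+1}| / |a_n| = (n+1)² · 1/2 · (4n + 4)/(4(n+1) + 4), which tends to ∞ as n → ∞.
The terms grow without bound for any z ≠ 0, so R = 0 (convergence only at z = 0).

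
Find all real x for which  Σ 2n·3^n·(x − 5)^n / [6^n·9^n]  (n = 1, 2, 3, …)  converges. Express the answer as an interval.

The ratio of consecutive coefficients is [2(n+1)/2n] · 3/(6·9) → 1/18.
Thus R = 1/(1/18) = 18.
When x = 23, the terms do not tend to 0, so the series diverges.
Endpoint x = -13: the n-th term does not approach 0; divergence by the term test.

(-13, 23)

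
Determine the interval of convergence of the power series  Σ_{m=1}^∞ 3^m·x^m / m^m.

(−∞, ∞)

By the Cauchy root test, |a_m|^(1/m) = 3/m → 0.
The limit is 0 for every x, so R = ∞.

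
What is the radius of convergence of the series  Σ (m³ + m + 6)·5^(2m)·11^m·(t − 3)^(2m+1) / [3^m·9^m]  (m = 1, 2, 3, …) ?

R = 3√33/55

Apply the ratio test: |a_{m+1}| / |a_m| = [((m+1)³ + (m+1) + 6)/(m³ + m + 6)] · 25·11/(3·9), which tends to 275/27 as m → ∞.
Successive powers of (t − 3) differ by 2, so the series converges when |t − 3|² · 275/27 < 1, i.e. |t − 3| < √(27/275). So R = 3√33/55.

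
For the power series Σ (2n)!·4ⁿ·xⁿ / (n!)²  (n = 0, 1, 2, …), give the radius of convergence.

R = 1/16

Ratio test: |a_{n+1}/a_n| = (2n+1)·(2n+2)/(n+1)² · 4 → 16 as n → ∞.
Thus R = 1/(16) = 1/16.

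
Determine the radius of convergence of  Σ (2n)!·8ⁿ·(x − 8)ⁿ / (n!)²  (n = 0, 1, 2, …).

R = 1/32

The ratio of consecutive coefficients is (2n+1)·(2n+2)/(n+1)² · 8 → 32.
Thus R = 1/(32) = 1/32.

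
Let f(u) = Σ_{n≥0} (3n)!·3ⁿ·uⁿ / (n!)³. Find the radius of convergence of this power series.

R = 1/81

Apply the ratio test: |a_{n+1}| / |a_n| = (3n+1)·(3n+2)·(3n+3)/(n+1)³ · 3, which tends to 81 as n → ∞.
Thus R = 1/(81) = 1/81.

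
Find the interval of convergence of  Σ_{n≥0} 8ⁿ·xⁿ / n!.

(−∞, ∞)

The ratio of consecutive coefficients is 8 · 1/(n+1) → 0.
The ratio tends to 0 regardless of x, hence R = ∞.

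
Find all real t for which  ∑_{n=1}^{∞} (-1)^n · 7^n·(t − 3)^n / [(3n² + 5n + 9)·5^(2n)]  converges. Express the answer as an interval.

[-4/7, 46/7]

By the ratio test, |a_{n+1}/a_n| = [(3n² + 5n + 9)/(3(n+1)² + 5(n+1) + 9)] · 7/25 → 7/25.
Convergence for |t − 3| · 7/25 < 1, i.e. |t − 3| < 25/7. So R = 25/7.
Check t = 46/7: the series is dominated by a constant times Σ 1/n², which converges (p = 2 > 1).
At t = -4/7: the series is dominated by a constant times Σ 1/n², which converges (p = 2 > 1).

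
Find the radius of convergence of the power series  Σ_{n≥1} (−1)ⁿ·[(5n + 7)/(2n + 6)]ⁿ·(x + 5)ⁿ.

R = 2/5

Applying the root test, |a_n|^(1/n) = (5n + 7)/(2n + 6) → 5/2.
Hence the series converges for |x + 5| < 1/(5/2) = 2/5, so the radius of convergence is 2/5.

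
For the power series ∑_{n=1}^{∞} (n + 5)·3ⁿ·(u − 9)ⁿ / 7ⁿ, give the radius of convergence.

R = 7/3

The ratio of consecutive coefficients is [((n+1) + 5)/(n + 5)] · 3/7 → 3/7.
Convergence for |u − 9| · 3/7 < 1, i.e. |u − 9| < 7/3. So R = 7/3.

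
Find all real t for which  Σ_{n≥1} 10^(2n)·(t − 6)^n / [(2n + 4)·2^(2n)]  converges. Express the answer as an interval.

[149/25, 151/25)

By the ratio test, |a_{n+1}/a_n| = [(2n + 4)/(2(n+1) + 4)] · 100/4 → 25.
Hence the series converges for |t − 6| < 1/(25) = 1/25, so the radius of convergence is 1/25.
Check t = 151/25: comparison with the harmonic series Σ 1/n shows the series diverges.
When t = 149/25, convergence follows from the alternating series test (terms decrease monotonically to 0).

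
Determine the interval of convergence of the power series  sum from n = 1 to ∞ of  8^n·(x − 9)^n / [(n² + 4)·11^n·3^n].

[39/8, 105/8]

Ratio test: |a_{n+1}/a_n| = [(n² + 4)/((n+1)² + 4)] · 8/(11·3) → 8/33 as n → ∞.
Hence the series converges for |x − 9| < 1/(8/33) = 33/8, so the radius of convergence is 33/8.
When x = 105/8, the terms are on the order of 1/n², so the series converges absolutely by comparison with the p-series (p = 2 > 1).
When x = 39/8, the terms are on the order of 1/n², so the series converges absolutely by comparison with the p-series (p = 2 > 1).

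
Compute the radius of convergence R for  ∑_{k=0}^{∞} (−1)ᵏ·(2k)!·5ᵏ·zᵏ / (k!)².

Apply the ratio test: |a_{k+1}| / |a_k| = (2k+1)·(2k+2)/(k+1)² · 5, which tends to 20 as k → ∞.
The series converges when 20 · |z| < 1, giving R = 1/20.

R = 1/20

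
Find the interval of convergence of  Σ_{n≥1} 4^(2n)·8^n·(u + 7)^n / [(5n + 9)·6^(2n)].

[-233/32, -215/32)

Apply the ratio test: |a_{n+1}| / |a_n| = [(5n + 9)/(5(n+1) + 9)] · 16·8/36, which tends to 32/9 as n → ∞.
Hence the series converges for |u + 7| < 1/(32/9) = 9/32, so the radius of convergence is 9/32.
Check u = -215/32: the terms are asymptotic to a nonzero constant times 1/n, so the series diverges by limit comparison with Σ 1/n.
At u = -233/32: an alternating series whose terms decrease to 0 in absolute value, so it converges by the Leibniz criterion.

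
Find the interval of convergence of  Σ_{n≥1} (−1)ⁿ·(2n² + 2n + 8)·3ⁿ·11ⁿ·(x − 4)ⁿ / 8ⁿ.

By the ratio test, |a_{n+1}/a_n| = [(2(n+1)² + 2(n+1) + 8)/(2n² + 2n + 8)] · 3·11/8 → 33/8.
The series converges when 33/8 · |x − 4| < 1, giving R = 8/33.
At x = 140/33: the terms do not tend to 0, so the series diverges.
When x = 124/33, the n-th term does not approach 0; divergence by the term test.

(124/33, 140/33)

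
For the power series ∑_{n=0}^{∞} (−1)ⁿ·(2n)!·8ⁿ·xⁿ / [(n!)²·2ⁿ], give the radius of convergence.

Apply the ratio test: |a_{n+1}| / |a_n| = (2n+1)·(2n+2)/(n+1)² · 8/2, which tends to 16 as n → ∞.
Convergence for |x| · 16 < 1, i.e. |x| < 1/16. So R = 1/16.

R = 1/16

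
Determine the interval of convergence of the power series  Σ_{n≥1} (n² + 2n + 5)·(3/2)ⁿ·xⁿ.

(-2/3, 2/3)

Ratio test: |a_{n+1}/a_n| = [((n+1)² + 2(n+1) + 5)/(n² + 2n + 5)] · 3/2 → 3/2 as n → ∞.
The series converges when 3/2 · |x| < 1, giving R = 2/3.
When x = 2/3, the n-th term does not approach 0; divergence by the term test.
When x = -2/3, the terms do not tend to 0, so the series diverges.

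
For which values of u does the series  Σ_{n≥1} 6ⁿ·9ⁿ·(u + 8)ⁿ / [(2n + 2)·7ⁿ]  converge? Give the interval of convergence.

[-439/54, -425/54)

Ratio test: |a_{n+1}/a_n| = [(2n + 2)/(2(n+1) + 2)] · 6·9/7 → 54/7 as n → ∞.
Thus R = 1/(54/7) = 7/54.
At u = -425/54: the terms behave like c/n; limit comparison with the harmonic series gives divergence.
When u = -439/54, the terms alternate in sign and decrease monotonically to 0 in absolute value (size ~ c/n), so the alternating series test gives convergence.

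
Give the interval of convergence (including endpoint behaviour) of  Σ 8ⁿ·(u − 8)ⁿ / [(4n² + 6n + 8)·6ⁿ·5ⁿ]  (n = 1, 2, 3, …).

Apply the ratio test: |a_{n+1}| / |a_n| = [(4n² + 6n + 8)/(4(n+1)² + 6(n+1) + 8)] · 8/(6·5), which tends to 4/15 as n → ∞.
Convergence for |u − 8| · 4/15 < 1, i.e. |u − 8| < 15/4. So R = 15/4.
Check u = 47/4: the terms are on the order of 1/n², so the series converges absolutely by comparison with the p-series (p = 2 > 1).
Check u = 17/4: the series is dominated by a constant times Σ 1/n², which converges (p = 2 > 1).

[17/4, 47/4]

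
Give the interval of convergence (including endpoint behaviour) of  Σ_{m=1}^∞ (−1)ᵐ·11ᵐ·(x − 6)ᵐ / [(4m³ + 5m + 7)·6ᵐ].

The ratio of consecutive coefficients is [(4m³ + 5m + 7)/(4(m+1)³ + 5(m+1) + 7)] · 11/6 → 11/6.
Hence the series converges for |x − 6| < 1/(11/6) = 6/11, so the radius of convergence is 6/11.
Check x = 72/11: absolute convergence follows by limit comparison with Σ 1/m³.
Endpoint x = 60/11: the series is dominated by a constant times Σ 1/m³, which converges (p = 3 > 1).

[60/11, 72/11]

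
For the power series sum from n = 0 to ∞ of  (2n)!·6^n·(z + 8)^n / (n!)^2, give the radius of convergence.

R = 1/24

Ratio test: |a_{n+1}/a_n| = (2n+1)·(2n+2)/(n+1)² · 6 → 24 as n → ∞.
Convergence for |z + 8| · 24 < 1, i.e. |z + 8| < 1/24. So R = 1/24.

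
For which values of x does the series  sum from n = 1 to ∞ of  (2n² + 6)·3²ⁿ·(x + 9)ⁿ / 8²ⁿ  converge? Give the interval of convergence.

Ratio test: |a_{n+1}/a_n| = [(2(n+1)² + 6)/(2n² + 6)] · 9/64 → 9/64 as n → ∞.
Thus R = 1/(9/64) = 64/9.
Endpoint x = -17/9: the terms have absolute value of order n², which does not tend to 0, so the series diverges by the divergence test.
Check x = -145/9: the terms do not tend to 0, so the series diverges.

(-145/9, -17/9)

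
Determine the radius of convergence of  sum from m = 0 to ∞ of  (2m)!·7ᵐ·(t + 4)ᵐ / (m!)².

R = 1/28

Ratio test: |a_{m+1}/a_m| = (2m+1)·(2m+2)/(m+1)² · 7 → 28 as m → ∞.
Hence the series converges for |t + 4| < 1/(28) = 1/28, so the radius of convergence is 1/28.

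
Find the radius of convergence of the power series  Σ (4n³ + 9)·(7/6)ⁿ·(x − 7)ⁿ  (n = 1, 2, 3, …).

R = 6/7

The ratio of consecutive coefficients is [(4(n+1)³ + 9)/(4n³ + 9)] · 7/6 → 7/6.
Hence the series converges for |x − 7| < 1/(7/6) = 6/7, so the radius of convergence is 6/7.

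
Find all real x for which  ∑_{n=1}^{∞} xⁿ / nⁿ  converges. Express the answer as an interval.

(−∞, ∞)

By the Cauchy root test, |a_n|^(1/n) = 1/n → 0.
The limit is 0 for every x, so R = ∞.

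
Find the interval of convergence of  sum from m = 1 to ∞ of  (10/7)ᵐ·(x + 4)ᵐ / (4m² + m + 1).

The ratio of consecutive coefficients is [(4m² + m + 1)/(4(m+1)² + (m+1) + 1)] · 10/7 → 10/7.
Thus R = 1/(10/7) = 7/10.
Check x = -33/10: absolute convergence follows by limit comparison with Σ 1/m².
When x = -47/10, absolute convergence follows by limit comparison with Σ 1/m².

[-47/10, -33/10]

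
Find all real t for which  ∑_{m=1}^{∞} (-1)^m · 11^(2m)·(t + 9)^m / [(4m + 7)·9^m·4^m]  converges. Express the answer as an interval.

The ratio of consecutive coefficients is [(4m + 7)/(4(m+1) + 7)] · 121/(9·4) → 121/36.
Convergence for |t + 9| · 121/36 < 1, i.e. |t + 9| < 36/121. So R = 36/121.
When t = -1053/121, the terms alternate in sign and decrease monotonically to 0 in absolute value (size ~ c/m), so the alternating series test gives convergence.
When t = -1125/121, comparison with the harmonic series Σ 1/m shows the series diverges.

(-1125/121, -1053/121]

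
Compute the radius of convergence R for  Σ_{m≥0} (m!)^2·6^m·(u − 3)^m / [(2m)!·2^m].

R = 4/3

By the ratio test, |a_{m+1}/a_m| = (m+1)²/[(2m+1)·(2m+2)] · 6/2 → 3/4.
Thus R = 1/(3/4) = 4/3.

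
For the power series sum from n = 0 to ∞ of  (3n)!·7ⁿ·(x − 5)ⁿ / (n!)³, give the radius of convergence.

Apply the ratio test: |a_{n+1}| / |a_n| = (3n+1)·(3n+2)·(3n+3)/(n+1)³ · 7, which tends to 189 as n → ∞.
Convergence for |x − 5| · 189 < 1, i.e. |x − 5| < 1/189. So R = 1/189.

R = 1/189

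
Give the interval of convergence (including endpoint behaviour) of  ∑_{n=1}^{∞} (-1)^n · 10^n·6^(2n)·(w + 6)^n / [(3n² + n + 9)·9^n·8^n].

[-31/5, -29/5]

Ratio test: |a_{n+1}/a_n| = [(3n² + n + 9)/(3(n+1)² + (n+1) + 9)] · 10·36/(9·8) → 5 as n → ∞.
Hence the series converges for |w + 6| < 1/(5) = 1/5, so the radius of convergence is 1/5.
Check w = -29/5: the terms are on the order of 1/n², so the series converges absolutely by comparison with the p-series (p = 2 > 1).
At w = -31/5: the terms are on the order of 1/n², so the series converges absolutely by comparison with the p-series (p = 2 > 1).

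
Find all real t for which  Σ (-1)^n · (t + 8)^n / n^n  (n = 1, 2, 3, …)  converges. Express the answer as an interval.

(−∞, ∞)

Root test: |a_n|^(1/n) = 1/n → 0.
Since the n-th root of |a_n| tends to 0, the series converges for all real t; R = ∞.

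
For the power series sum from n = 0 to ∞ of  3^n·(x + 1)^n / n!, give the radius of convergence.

R = ∞

By the ratio test, |a_{n+1}/a_n| = 3 · 1/(n+1) → 0.
The limit is 0, so the series converges for all x; R = ∞.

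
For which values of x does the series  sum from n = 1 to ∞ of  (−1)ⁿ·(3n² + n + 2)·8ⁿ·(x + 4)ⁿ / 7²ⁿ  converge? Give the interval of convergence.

(-81/8, 17/8)

By the ratio test, |a_{n+1}/a_n| = [(3(n+1)² + (n+1) + 2)/(3n² + n + 2)] · 8/49 → 8/49.
The series converges when 8/49 · |x + 4| < 1, giving R = 49/8.
Check x = 17/8: the terms do not tend to 0, so the series diverges.
When x = -81/8, the terms do not tend to 0, so the series diverges.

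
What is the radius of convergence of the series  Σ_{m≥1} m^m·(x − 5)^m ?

Applying the root test, |a_m|^(1/m) = m → ∞.
The root grows without bound, so R = 0 (convergence only at x = 5).

R = 0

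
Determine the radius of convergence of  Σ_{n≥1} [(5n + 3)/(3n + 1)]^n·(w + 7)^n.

Applying the root test, |a_n|^(1/n) = (5n + 3)/(3n + 1) → 5/3.
Convergence for |w + 7| · 5/3 < 1, i.e. |w + 7| < 3/5. So R = 3/5.

R = 3/5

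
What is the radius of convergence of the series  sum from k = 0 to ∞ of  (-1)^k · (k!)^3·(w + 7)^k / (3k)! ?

Apply the ratio test: |a_{k+1}| / |a_k| = (k+1)³/[(3k+1)·(3k+2)·(3k+3)], which tends to 1/27 as k → ∞.
Convergence for |w + 7| · 1/27 < 1, i.e. |w + 7| < 27. So R = 27.

R = 27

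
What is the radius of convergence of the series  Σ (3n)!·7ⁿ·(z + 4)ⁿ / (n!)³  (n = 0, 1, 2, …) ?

R = 1/189

Apply the ratio test: |a_{n+1}| / |a_n| = (3n+1)·(3n+2)·(3n+3)/(n+1)³ · 7, which tends to 189 as n → ∞.
Thus R = 1/(189) = 1/189.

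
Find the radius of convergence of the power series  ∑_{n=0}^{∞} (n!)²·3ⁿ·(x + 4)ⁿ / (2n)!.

By the ratio test, |a_{n+1}/a_n| = (n+1)²/[(2n+1)·(2n+2)] · 3 → 3/4.
Convergence for |x + 4| · 3/4 < 1, i.e. |x + 4| < 4/3. So R = 4/3.

R = 4/3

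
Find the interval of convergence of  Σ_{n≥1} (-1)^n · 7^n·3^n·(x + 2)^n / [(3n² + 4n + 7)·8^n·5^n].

[-82/21, -2/21]

Apply the ratio test: |a_{n+1}| / |a_n| = [(3n² + 4n + 7)/(3(n+1)² + 4(n+1) + 7)] · 7·3/(8·5), which tends to 21/40 as n → ∞.
The series converges when 21/40 · |x + 2| < 1, giving R = 40/21.
When x = -2/21, the series is dominated by a constant times Σ 1/n², which converges (p = 2 > 1).
At x = -82/21: absolute convergence follows by limit comparison with Σ 1/n².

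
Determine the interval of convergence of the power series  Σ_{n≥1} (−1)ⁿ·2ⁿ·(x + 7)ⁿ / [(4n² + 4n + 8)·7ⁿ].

By the ratio test, |a_{n+1}/a_n| = [(4n² + 4n + 8)/(4(n+1)² + 4(n+1) + 8)] · 2/7 → 2/7.
Convergence for |x + 7| · 2/7 < 1, i.e. |x + 7| < 7/2. So R = 7/2.
Check x = -7/2: the terms are on the order of 1/n², so the series converges absolutely by comparison with the p-series (p = 2 > 1).
Endpoint x = -21/2: the terms are on the order of 1/n², so the series converges absolutely by comparison with the p-series (p = 2 > 1).

[-21/2, -7/2]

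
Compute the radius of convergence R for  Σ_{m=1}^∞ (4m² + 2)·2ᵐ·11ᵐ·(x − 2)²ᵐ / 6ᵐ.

R = √33/11

The ratio of consecutive coefficients is [(4(m+1)² + 2)/(4m² + 2)] · 2·11/6 → 11/3.
Writing y = (x − 2)², the series in y has radius 3/11, so |x − 2| < √(3/11) and R = √33/11.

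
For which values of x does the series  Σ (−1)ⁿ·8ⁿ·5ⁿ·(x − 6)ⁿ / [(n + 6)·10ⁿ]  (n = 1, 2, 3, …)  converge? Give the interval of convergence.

Ratio test: |a_{n+1}/a_n| = [(n + 6)/((n+1) + 6)] · 8·5/10 → 4 as n → ∞.
Hence the series converges for |x − 6| < 1/(4) = 1/4, so the radius of convergence is 1/4.
Endpoint x = 25/4: the terms alternate in sign and decrease monotonically to 0 in absolute value (size ~ c/n), so the alternating series test gives convergence.
At x = 23/4: the terms are asymptotic to a nonzero constant times 1/n, so the series diverges by limit comparison with Σ 1/n.

(23/4, 25/4]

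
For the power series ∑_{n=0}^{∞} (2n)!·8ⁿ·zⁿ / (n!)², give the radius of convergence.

Apply the ratio test: |a_{n+1}| / |a_n| = (2n+1)·(2n+2)/(n+1)² · 8, which tends to 32 as n → ∞.
The series converges when 32 · |z| < 1, giving R = 1/32.

R = 1/32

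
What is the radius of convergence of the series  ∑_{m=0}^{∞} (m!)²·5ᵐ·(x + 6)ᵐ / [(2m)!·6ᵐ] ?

Apply the ratio test: |a_{m+1}| / |a_m| = (m+1)²/[(2m+1)·(2m+2)] · 5/6, which tends to 5/24 as m → ∞.
Thus R = 1/(5/24) = 24/5.

R = 24/5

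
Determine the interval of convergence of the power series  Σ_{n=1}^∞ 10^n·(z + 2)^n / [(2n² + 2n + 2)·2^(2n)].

[-12/5, -8/5]

Apply the ratio test: |a_{n+1}| / |a_n| = [(2n² + 2n + 2)/(2(n+1)² + 2(n+1) + 2)] · 10/4, which tends to 5/2 as n → ∞.
Hence the series converges for |z + 2| < 1/(5/2) = 2/5, so the radius of convergence is 2/5.
When z = -8/5, the terms are on the order of 1/n², so the series converges absolutely by comparison with the p-series (p = 2 > 1).
Endpoint z = -12/5: the terms are on the order of 1/n², so the series converges absolutely by comparison with the p-series (p = 2 > 1).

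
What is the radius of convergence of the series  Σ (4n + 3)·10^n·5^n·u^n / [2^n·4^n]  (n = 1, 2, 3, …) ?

R = 4/25

Apply the ratio test: |a_{n+1}| / |a_n| = [(4(n+1) + 3)/(4n + 3)] · 10·5/(2·4), which tends to 25/4 as n → ∞.
Hence the series converges for |u| < 1/(25/4) = 4/25, so the radius of convergence is 4/25.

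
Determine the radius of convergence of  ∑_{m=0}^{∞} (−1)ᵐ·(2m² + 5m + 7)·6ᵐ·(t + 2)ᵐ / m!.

Apply the ratio test: |a_{m+1}| / |a_m| = (2(m+1)² + 5(m+1) + 7)/(2m² + 5m + 7) · 6 · 1/(m+1), which tends to 0 as m → ∞.
The ratio tends to 0 regardless of t, hence R = ∞.

R = ∞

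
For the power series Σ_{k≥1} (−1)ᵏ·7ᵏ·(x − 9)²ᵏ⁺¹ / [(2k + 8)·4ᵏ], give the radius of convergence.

The ratio of consecutive coefficients is [(2k + 8)/(2(k+1) + 8)] · 7/4 → 7/4.
Since the exponent of (x − 9) increases by 2 each term, convergence requires |x − 9|² < 4/7, hence R = 2√7/7.

R = 2√7/7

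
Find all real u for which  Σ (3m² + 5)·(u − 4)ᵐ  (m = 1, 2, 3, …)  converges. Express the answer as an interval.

By the ratio test, |a_{m+1}/a_m| = (3(m+1)² + 5)/(3m² + 5) → 1.
Hence R = 1.
At u = 5: the terms have absolute value of order m², which does not tend to 0, so the series diverges by the divergence test.
At u = 3: the terms do not tend to 0, so the series diverges.

(3, 5)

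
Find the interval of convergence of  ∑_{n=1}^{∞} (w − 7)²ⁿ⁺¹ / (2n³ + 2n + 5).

[6, 8]

By the ratio test, |a_{n+1}/a_n| = (2n³ + 2n + 5)/(2(n+1)³ + 2(n+1) + 5) → 1.
Successive powers of (w − 7) differ by 2, so the series converges when |w − 7|² · 1 < 1, i.e. |w − 7| < √(1) = 1. So R = 1.
Check w = 8: the terms are on the order of 1/n³, so the series converges absolutely by comparison with the p-series (p = 3 > 1).
When w = 6, the series is dominated by a constant times Σ 1/n³, which converges (p = 3 > 1).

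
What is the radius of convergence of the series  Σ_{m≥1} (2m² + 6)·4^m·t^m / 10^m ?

R = 5/2

By the ratio test, |a_{m+1}/a_m| = [(2(m+1)² + 6)/(2m² + 6)] · 4/10 → 2/5.
Hence the series converges for |t| < 1/(2/5) = 5/2, so the radius of convergence is 5/2.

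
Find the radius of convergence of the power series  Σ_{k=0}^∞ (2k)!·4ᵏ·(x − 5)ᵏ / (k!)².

R = 1/16

Ratio test: |a_{k+1}/a_k| = (2k+1)·(2k+2)/(k+1)² · 4 → 16 as k → ∞.
Thus R = 1/(16) = 1/16.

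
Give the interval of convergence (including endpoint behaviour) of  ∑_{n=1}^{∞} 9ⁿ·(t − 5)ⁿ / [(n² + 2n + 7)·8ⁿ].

[37/9, 53/9]

Ratio test: |a_{n+1}/a_n| = [(n² + 2n + 7)/((n+1)² + 2(n+1) + 7)] · 9/8 → 9/8 as n → ∞.
Thus R = 1/(9/8) = 8/9.
At t = 53/9: the terms are on the order of 1/n², so the series converges absolutely by comparison with the p-series (p = 2 > 1).
Check t = 37/9: the series is dominated by a constant times Σ 1/n², which converges (p = 2 > 1).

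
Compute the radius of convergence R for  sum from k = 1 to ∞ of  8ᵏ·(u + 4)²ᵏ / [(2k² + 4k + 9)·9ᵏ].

The ratio of consecutive coefficients is [(2k² + 4k + 9)/(2(k+1)² + 4(k+1) + 9)] · 8/9 → 8/9.
Writing y = (u + 4)², the series in y has radius 9/8, so |u + 4| < √(9/8) and R = 3√2/4.

R = 3√2/4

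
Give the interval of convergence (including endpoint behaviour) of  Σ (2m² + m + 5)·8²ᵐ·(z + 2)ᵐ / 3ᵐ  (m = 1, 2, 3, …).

(-131/64, -125/64)

Ratio test: |a_{m+1}/a_m| = [(2(m+1)² + (m+1) + 5)/(2m² + m + 5)] · 64/3 → 64/3 as m → ∞.
Thus R = 1/(64/3) = 3/64.
Endpoint z = -125/64: the terms have absolute value of order m², which does not tend to 0, so the series diverges by the divergence test.
At z = -131/64: the terms have absolute value of order m², which does not tend to 0, so the series diverges by the divergence test.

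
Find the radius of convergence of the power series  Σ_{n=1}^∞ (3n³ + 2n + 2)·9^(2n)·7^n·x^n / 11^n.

Apply the ratio test: |a_{n+1}| / |a_n| = [(3(n+1)³ + 2(n+1) + 2)/(3n³ + 2n + 2)] · 81·7/11, which tends to 567/11 as n → ∞.
Convergence for |x| · 567/11 < 1, i.e. |x| < 11/567. So R = 11/567.

R = 11/567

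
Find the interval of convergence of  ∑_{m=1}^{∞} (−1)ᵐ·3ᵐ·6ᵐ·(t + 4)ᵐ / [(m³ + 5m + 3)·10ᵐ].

Ratio test: |a_{m+1}/a_m| = [(m³ + 5m + 3)/((m+1)³ + 5(m+1) + 3)] · 3·6/10 → 9/5 as m → ∞.
Thus R = 1/(9/5) = 5/9.
At t = -31/9: absolute convergence follows by limit comparison with Σ 1/m³.
At t = -41/9: the series is dominated by a constant times Σ 1/m³, which converges (p = 3 > 1).

[-41/9, -31/9]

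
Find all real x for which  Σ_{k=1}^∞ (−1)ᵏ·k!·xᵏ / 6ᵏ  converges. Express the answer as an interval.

Apply the ratio test: |a_{k+1}| / |a_k| = (k+1) · 1/6, which tends to ∞ as k → ∞.
The terms grow without bound for any x ≠ 0, so R = 0 (convergence only at x = 0).

{0}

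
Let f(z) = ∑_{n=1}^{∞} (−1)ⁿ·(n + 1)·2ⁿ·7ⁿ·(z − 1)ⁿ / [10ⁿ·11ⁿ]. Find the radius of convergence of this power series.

Ratio test: |a_{n+1}/a_n| = [((n+1) + 1)/(n + 1)] · 2·7/(10·11) → 7/55 as n → ∞.
Convergence for |z − 1| · 7/55 < 1, i.e. |z − 1| < 55/7. So R = 55/7.

R = 55/7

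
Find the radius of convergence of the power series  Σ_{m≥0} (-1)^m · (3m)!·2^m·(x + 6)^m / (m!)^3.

By the ratio test, |a_{m+1}/a_m| = (3m+1)·(3m+2)·(3m+3)/(m+1)³ · 2 → 54.
Convergence for |x + 6| · 54 < 1, i.e. |x + 6| < 1/54. So R = 1/54.

R = 1/54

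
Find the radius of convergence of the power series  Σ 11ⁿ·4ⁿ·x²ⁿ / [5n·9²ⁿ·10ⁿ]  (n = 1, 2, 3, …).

R = 9√110/22

Apply the ratio test: |a_{n+1}| / |a_n| = [5n/5(n+1)] · 11·4/(81·10), which tends to 22/405 as n → ∞.
Writing y = x², the series in y has radius 405/22, so |x| < √(405/22) and R = 9√110/22.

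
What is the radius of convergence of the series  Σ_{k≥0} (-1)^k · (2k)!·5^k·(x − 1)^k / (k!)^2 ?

R = 1/20

Ratio test: |a_{k+1}/a_k| = (2k+1)·(2k+2)/(k+1)² · 5 → 20 as k → ∞.
Convergence for |x − 1| · 20 < 1, i.e. |x − 1| < 1/20. So R = 1/20.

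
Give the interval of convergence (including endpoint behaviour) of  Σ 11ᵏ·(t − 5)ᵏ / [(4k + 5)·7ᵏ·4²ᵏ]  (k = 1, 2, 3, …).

[-57/11, 167/11)

Apply the ratio test: |a_{k+1}| / |a_k| = [(4k + 5)/(4(k+1) + 5)] · 11/(7·16), which tends to 11/112 as k → ∞.
Thus R = 1/(11/112) = 112/11.
At t = 167/11: the terms are asymptotic to a nonzero constant times 1/k, so the series diverges by limit comparison with Σ 1/k.
Endpoint t = -57/11: an alternating series whose terms decrease to 0 in absolute value, so it converges by the Leibniz criterion.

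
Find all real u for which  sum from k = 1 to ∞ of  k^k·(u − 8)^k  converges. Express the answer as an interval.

Applying the root test, |a_k|^(1/k) = k → ∞.
The root grows without bound, so R = 0 (convergence only at u = 8).

{8}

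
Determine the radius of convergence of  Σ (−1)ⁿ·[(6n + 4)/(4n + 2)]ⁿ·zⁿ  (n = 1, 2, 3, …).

By the Cauchy root test, |a_n|^(1/n) = (6n + 4)/(4n + 2) → 3/2.
The series converges when 3/2 · |z| < 1, giving R = 2/3.

R = 2/3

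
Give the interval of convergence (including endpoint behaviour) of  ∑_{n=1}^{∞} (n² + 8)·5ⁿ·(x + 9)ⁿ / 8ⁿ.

By the ratio test, |a_{n+1}/a_n| = [((n+1)² + 8)/(n² + 8)] · 5/8 → 5/8.
The series converges when 5/8 · |x + 9| < 1, giving R = 8/5.
Check x = -37/5: the n-th term does not approach 0; divergence by the term test.
At x = -53/5: the terms do not tend to 0, so the series diverges.

(-53/5, -37/5)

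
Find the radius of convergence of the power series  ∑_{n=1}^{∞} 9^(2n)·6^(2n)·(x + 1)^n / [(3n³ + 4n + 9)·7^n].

Ratio test: |a_{n+1}/a_n| = [(3n³ + 4n + 9)/(3(n+1)³ + 4(n+1) + 9)] · 81·36/7 → 2916/7 as n → ∞.
Thus R = 1/(2916/7) = 7/2916.

R = 7/2916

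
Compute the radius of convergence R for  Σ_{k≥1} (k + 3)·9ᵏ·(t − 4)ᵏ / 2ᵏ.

R = 2/9

The ratio of consecutive coefficients is [((k+1) + 3)/(k + 3)] · 9/2 → 9/2.
Convergence for |t − 4| · 9/2 < 1, i.e. |t − 4| < 2/9. So R = 2/9.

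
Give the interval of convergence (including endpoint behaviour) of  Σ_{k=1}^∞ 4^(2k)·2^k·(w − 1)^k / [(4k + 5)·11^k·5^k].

[-23/32, 87/32)

By the ratio test, |a_{k+1}/a_k| = [(4k + 5)/(4(k+1) + 5)] · 16·2/(11·5) → 32/55.
Convergence for |w − 1| · 32/55 < 1, i.e. |w − 1| < 55/32. So R = 55/32.
Endpoint w = 87/32: comparison with the harmonic series Σ 1/k shows the series diverges.
Endpoint w = -23/32: an alternating series whose terms decrease to 0 in absolute value, so it converges by the Leibniz criterion.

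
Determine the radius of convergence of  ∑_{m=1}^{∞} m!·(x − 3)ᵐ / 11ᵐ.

R = 0

Ratio test: |a_{m+1}/a_m| = (m+1) · 1/11 → ∞ as m → ∞.
The terms grow without bound for any (x − 3) ≠ 0, so R = 0 (convergence only at x = 3).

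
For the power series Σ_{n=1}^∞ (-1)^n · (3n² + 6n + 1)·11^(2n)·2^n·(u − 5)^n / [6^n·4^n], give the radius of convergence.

Ratio test: |a_{n+1}/a_n| = [(3(n+1)² + 6(n+1) + 1)/(3n² + 6n + 1)] · 121·2/(6·4) → 121/12 as n → ∞.
Hence the series converges for |u − 5| < 1/(121/12) = 12/121, so the radius of convergence is 12/121.

R = 12/121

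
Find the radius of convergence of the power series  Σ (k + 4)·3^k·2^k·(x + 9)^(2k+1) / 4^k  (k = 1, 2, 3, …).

R = √6/3

Ratio test: |a_{k+1}/a_k| = [((k+1) + 4)/(k + 4)] · 3·2/4 → 3/2 as k → ∞.
Successive powers of (x + 9) differ by 2, so the series converges when |x + 9|² · 3/2 < 1, i.e. |x + 9| < √(2/3). So R = √6/3.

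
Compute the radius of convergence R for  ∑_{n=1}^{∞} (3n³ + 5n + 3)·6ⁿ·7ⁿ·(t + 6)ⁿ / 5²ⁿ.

By the ratio test, |a_{n+1}/a_n| = [(3(n+1)³ + 5(n+1) + 3)/(3n³ + 5n + 3)] · 6·7/25 → 42/25.
The series converges when 42/25 · |t + 6| < 1, giving R = 25/42.

R = 25/42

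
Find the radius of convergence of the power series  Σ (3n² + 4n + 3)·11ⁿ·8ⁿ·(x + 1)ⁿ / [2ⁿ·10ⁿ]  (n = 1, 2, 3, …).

Ratio test: |a_{n+1}/a_n| = [(3(n+1)² + 4(n+1) + 3)/(3n² + 4n + 3)] · 11·8/(2·10) → 22/5 as n → ∞.
Hence the series converges for |x + 1| < 1/(22/5) = 5/22, so the radius of convergence is 5/22.

R = 5/22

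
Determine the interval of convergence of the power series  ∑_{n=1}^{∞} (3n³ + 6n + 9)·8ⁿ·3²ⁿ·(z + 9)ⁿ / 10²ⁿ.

(-187/18, -137/18)

The ratio of consecutive coefficients is [(3(n+1)³ + 6(n+1) + 9)/(3n³ + 6n + 9)] · 8·9/100 → 18/25.
Thus R = 1/(18/25) = 25/18.
Check z = -137/18: the terms do not tend to 0, so the series diverges.
Check z = -187/18: the terms have absolute value of order n³, which does not tend to 0, so the series diverges by the divergence test.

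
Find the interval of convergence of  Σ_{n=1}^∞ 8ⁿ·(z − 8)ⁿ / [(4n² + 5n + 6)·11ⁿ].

[53/8, 75/8]

Apply the ratio test: |a_{n+1}| / |a_n| = [(4n² + 5n + 6)/(4(n+1)² + 5(n+1) + 6)] · 8/11, which tends to 8/11 as n → ∞.
The series converges when 8/11 · |z − 8| < 1, giving R = 11/8.
When z = 75/8, absolute convergence follows by limit comparison with Σ 1/n².
When z = 53/8, absolute convergence follows by limit comparison with Σ 1/n².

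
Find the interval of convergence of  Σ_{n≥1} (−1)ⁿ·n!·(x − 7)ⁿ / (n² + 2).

Ratio test: |a_{n+1}/a_n| = (n+1) · (n² + 2)/((n+1)² + 2) → ∞ as n → ∞.
The ratio grows without bound, so the series diverges whenever (x − 7) ≠ 0; it converges only at x = 7. R = 0.

{7}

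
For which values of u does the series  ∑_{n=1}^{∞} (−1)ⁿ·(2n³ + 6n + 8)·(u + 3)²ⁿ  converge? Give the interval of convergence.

(-4, -2)

Apply the ratio test: |a_{n+1}| / |a_n| = (2(n+1)³ + 6(n+1) + 8)/(2n³ + 6n + 8), which tends to 1 as n → ∞.
Successive powers of (u + 3) differ by 2, so the series converges when |u + 3|² · 1 < 1, i.e. |u + 3| < √(1) = 1. So R = 1.
Endpoint u = -2: the n-th term does not approach 0; divergence by the term test.
At u = -4: the n-th term does not approach 0; divergence by the term test.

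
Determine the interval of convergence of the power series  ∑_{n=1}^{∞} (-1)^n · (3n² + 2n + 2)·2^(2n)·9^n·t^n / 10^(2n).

The ratio of consecutive coefficients is [(3(n+1)² + 2(n+1) + 2)/(3n² + 2n + 2)] · 4·9/100 → 9/25.
The series converges when 9/25 · |t| < 1, giving R = 25/9.
Endpoint t = 25/9: the terms have absolute value of order n², which does not tend to 0, so the series diverges by the divergence test.
Endpoint t = -25/9: the terms have absolute value of order n², which does not tend to 0, so the series diverges by the divergence test.

(-25/9, 25/9)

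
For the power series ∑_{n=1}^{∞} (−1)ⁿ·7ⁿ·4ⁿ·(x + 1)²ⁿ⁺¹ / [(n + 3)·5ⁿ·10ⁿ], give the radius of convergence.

Apply the ratio test: |a_{n+1}| / |a_n| = [(n + 3)/((n+1) + 3)] · 7·4/(5·10), which tends to 14/25 as n → ∞.
Since the exponent of (x + 1) increases by 2 each term, convergence requires |x + 1|² < 25/14, hence R = 5√14/14.

R = 5√14/14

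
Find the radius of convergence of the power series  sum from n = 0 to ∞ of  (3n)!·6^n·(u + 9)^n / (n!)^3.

R = 1/162

The ratio of consecutive coefficients is (3n+1)·(3n+2)·(3n+3)/(n+1)³ · 6 → 162.
Convergence for |u + 9| · 162 < 1, i.e. |u + 9| < 1/162. So R = 1/162.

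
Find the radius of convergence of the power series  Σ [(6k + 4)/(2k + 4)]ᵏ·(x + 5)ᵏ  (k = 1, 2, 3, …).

R = 1/3

Applying the root test, |a_k|^(1/k) = (6k + 4)/(2k + 4) → 3.
The series converges when 3 · |x + 5| < 1, giving R = 1/3.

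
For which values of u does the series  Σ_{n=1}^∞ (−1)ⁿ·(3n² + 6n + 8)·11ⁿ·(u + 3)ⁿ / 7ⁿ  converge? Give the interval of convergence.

Ratio test: |a_{n+1}/a_n| = [(3(n+1)² + 6(n+1) + 8)/(3n² + 6n + 8)] · 11/7 → 11/7 as n → ∞.
Thus R = 1/(11/7) = 7/11.
Check u = -26/11: the n-th term does not approach 0; divergence by the term test.
When u = -40/11, the n-th term does not approach 0; divergence by the term test.

(-40/11, -26/11)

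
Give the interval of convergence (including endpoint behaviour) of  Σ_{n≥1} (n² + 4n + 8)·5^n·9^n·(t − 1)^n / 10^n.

(7/9, 11/9)

The ratio of consecutive coefficients is [((n+1)² + 4(n+1) + 8)/(n² + 4n + 8)] · 5·9/10 → 9/2.
Convergence for |t − 1| · 9/2 < 1, i.e. |t − 1| < 2/9. So R = 2/9.
At t = 11/9: the terms have absolute value of order n², which does not tend to 0, so the series diverges by the divergence test.
At t = 7/9: the terms do not tend to 0, so the series diverges.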